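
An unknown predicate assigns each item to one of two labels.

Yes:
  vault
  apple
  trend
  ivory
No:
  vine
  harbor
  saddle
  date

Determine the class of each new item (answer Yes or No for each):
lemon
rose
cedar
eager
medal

Yes, No, Yes, Yes, Yes

Every 'Yes' example satisfies: odd length. None of the 'No' examples do.
lemon — length 5, hence Yes. rose — length 4, hence No. cedar — length 5, hence Yes. eager — length 5, hence Yes. medal — length 5, hence Yes.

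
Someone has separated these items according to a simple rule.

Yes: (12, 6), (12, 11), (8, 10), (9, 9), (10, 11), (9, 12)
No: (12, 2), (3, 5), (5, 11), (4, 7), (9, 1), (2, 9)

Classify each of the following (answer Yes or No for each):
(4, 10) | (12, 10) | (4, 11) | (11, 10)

'Yes' ⟺ sum ≥ 18.
(4, 10): No (4+10 = 14).
(12, 10): Yes (12+10 = 22).
(4, 11): No (4+11 = 15).
(11, 10): Yes (11+10 = 21).

No, Yes, No, Yes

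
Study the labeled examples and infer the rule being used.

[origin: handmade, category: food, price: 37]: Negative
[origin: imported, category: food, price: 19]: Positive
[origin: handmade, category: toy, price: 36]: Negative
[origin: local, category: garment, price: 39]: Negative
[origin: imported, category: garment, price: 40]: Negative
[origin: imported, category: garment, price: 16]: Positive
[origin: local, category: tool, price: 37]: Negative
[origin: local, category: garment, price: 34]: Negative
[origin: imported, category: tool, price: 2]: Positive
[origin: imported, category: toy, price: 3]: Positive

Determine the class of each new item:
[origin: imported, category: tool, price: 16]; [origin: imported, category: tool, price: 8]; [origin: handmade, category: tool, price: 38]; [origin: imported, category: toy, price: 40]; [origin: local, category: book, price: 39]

Positive, Positive, Negative, Negative, Negative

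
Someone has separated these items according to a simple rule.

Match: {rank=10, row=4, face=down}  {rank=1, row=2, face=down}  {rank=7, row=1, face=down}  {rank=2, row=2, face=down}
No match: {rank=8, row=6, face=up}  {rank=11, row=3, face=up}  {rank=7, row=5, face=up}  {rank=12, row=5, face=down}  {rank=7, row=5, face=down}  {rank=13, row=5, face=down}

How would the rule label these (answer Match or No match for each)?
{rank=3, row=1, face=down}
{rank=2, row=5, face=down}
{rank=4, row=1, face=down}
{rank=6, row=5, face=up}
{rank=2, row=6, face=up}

'Match' ⟺ face is down AND row ≤ 4.
Match: {rank=3, row=1, face=down}, since face is down, row = 1.
No match: {rank=2, row=5, face=down}, since face is down, row = 5.
Match: {rank=4, row=1, face=down}, since face is down, row = 1.
No match: {rank=6, row=5, face=up}, since face is up, row = 5.
No match: {rank=2, row=6, face=up}, since face is up, row = 6.

Match, No match, Match, No match, No match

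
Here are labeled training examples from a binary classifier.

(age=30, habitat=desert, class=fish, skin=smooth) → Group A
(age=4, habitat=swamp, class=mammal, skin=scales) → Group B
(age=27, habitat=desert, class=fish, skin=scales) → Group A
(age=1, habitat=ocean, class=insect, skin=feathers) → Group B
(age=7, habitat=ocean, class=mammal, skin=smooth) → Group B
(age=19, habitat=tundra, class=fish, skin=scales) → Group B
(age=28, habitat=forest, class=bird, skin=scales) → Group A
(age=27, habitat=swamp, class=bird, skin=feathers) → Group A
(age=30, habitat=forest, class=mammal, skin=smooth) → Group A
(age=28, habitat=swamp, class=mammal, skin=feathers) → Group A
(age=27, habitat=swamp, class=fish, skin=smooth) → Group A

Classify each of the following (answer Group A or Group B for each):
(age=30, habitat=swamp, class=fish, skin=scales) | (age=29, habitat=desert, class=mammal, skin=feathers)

Group A, Group A

One predicate separates the groups cleanly: age ≥ 27.
(age=30, habitat=swamp, class=fish, skin=scales) → age = 30 → Group A. (age=29, habitat=desert, class=mammal, skin=feathers) → age = 29 → Group A.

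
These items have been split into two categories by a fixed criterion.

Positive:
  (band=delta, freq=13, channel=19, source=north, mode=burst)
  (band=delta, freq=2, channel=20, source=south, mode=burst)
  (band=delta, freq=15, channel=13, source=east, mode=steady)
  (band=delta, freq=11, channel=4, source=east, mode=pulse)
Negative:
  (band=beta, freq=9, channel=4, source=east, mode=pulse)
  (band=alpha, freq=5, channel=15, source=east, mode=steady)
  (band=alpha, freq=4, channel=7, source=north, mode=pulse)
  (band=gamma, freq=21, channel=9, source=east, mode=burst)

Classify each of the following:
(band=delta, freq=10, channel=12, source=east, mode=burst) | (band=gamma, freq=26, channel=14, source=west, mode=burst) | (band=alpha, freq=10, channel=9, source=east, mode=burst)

Positive, Negative, Negative

Every 'Positive' example satisfies: band is delta. None of the 'Negative' examples do.
(band=delta, freq=10, channel=12, source=east, mode=burst) → band is delta → Positive. (band=gamma, freq=26, channel=14, source=west, mode=burst) → band is gamma → Negative. (band=alpha, freq=10, channel=9, source=east, mode=burst) → band is alpha → Negative.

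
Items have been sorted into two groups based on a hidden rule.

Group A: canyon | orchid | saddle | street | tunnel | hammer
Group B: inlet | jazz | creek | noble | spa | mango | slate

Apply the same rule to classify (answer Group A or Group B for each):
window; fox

The pattern is that an item is 'Group A' exactly when: length 6.
window: Group A (length 6).
fox: Group B (length 3).

Group A, Group B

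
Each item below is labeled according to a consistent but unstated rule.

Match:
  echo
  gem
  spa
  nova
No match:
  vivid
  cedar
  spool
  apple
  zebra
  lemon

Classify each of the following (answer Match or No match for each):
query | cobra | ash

Rule: length ≤ 4. This holds for each 'Match' example and fails for each 'No match' one.
query: length 5, doesn't qualify → No match.
cobra: length 5, doesn't qualify → No match.
ash: length 3, has this property → Match.

No match, No match, Match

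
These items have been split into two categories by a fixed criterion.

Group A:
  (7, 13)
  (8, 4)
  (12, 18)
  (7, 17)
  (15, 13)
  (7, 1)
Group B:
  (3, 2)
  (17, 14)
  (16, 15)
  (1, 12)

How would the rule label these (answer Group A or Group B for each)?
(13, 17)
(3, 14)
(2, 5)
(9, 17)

The rule appears to be: sum is even.
(13, 17): 13+17 = 30, meets the rule → Group A. (3, 14): 3+14 = 17, fails this test → Group B. (2, 5): 2+5 = 7, fails this test → Group B. (9, 17): 9+17 = 26, meets the rule → Group A.

Group A, Group B, Group B, Group A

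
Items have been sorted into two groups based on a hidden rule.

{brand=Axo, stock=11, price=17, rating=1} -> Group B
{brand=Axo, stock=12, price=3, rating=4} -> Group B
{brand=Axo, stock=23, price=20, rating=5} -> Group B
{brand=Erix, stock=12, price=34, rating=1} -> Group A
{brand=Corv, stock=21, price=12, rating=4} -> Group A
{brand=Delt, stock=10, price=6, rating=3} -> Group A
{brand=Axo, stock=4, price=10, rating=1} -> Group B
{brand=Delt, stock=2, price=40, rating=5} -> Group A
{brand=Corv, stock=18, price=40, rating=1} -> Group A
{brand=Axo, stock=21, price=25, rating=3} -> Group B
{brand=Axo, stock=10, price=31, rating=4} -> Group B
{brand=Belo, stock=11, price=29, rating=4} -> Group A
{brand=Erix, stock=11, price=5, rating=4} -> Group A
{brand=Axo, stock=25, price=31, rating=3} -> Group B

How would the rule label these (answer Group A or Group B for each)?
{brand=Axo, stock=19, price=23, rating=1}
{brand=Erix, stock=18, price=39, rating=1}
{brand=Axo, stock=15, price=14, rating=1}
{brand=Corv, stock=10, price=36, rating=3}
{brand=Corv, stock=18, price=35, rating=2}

Group B, Group A, Group B, Group A, Group A

Every 'Group A' example satisfies: brand is not Axo. None of the 'Group B' examples do.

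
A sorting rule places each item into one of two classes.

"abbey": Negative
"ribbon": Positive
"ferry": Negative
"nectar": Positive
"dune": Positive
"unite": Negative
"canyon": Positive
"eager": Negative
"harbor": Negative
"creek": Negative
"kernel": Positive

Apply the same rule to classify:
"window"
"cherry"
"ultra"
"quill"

Positive, Negative, Negative, Negative

The simplest hypothesis consistent with all the labels is: even length AND contains 'n'.
"window": length 6, has 'n' — meets the rule, so Positive. "cherry": length 6, no 'n' — doesn't match, so Negative. "ultra": length 5, no 'n' — doesn't match, so Negative. "quill": length 5, no 'n' — doesn't match, so Negative.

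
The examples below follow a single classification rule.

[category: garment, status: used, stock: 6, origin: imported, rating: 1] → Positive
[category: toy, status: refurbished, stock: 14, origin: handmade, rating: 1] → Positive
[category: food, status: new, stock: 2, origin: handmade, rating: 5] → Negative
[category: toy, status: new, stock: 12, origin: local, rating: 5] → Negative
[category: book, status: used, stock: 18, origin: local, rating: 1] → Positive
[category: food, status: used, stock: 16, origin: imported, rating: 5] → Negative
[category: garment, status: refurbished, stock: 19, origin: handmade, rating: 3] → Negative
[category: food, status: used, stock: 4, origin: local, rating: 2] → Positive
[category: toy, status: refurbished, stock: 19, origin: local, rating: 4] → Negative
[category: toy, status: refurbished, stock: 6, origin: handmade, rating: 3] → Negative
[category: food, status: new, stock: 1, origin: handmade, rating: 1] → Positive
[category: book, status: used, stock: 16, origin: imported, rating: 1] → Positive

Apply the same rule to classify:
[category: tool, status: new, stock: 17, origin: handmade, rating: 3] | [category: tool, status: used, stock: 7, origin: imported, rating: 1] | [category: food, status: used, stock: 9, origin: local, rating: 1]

Negative, Positive, Positive

The common property of the 'Positive' items is: rating ≤ 2. No 'Negative' item has it.
[category: tool, status: new, stock: 17, origin: handmade, rating: 3]: rating = 3, doesn't qualify → Negative. [category: tool, status: used, stock: 7, origin: imported, rating: 1]: rating = 1, qualifies → Positive. [category: food, status: used, stock: 9, origin: local, rating: 1]: rating = 1, qualifies → Positive.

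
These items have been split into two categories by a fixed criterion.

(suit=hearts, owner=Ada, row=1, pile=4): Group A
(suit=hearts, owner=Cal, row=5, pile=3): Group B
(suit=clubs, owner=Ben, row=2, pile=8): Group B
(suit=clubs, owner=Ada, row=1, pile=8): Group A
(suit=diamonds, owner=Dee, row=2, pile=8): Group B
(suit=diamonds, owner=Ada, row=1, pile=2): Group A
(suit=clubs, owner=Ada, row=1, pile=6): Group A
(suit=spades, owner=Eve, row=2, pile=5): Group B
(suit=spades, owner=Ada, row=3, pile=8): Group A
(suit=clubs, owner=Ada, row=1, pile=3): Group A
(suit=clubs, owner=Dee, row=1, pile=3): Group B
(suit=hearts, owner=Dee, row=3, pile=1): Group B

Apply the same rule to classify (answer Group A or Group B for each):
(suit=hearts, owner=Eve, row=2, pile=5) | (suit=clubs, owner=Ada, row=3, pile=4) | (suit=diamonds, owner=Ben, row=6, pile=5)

Group B, Group A, Group B

The simplest hypothesis consistent with all the labels is: owner is Ada.
(suit=hearts, owner=Eve, row=2, pile=5) → owner is Eve → Group B. (suit=clubs, owner=Ada, row=3, pile=4) → owner is Ada → Group A. (suit=diamonds, owner=Ben, row=6, pile=5) → owner is Ben → Group B.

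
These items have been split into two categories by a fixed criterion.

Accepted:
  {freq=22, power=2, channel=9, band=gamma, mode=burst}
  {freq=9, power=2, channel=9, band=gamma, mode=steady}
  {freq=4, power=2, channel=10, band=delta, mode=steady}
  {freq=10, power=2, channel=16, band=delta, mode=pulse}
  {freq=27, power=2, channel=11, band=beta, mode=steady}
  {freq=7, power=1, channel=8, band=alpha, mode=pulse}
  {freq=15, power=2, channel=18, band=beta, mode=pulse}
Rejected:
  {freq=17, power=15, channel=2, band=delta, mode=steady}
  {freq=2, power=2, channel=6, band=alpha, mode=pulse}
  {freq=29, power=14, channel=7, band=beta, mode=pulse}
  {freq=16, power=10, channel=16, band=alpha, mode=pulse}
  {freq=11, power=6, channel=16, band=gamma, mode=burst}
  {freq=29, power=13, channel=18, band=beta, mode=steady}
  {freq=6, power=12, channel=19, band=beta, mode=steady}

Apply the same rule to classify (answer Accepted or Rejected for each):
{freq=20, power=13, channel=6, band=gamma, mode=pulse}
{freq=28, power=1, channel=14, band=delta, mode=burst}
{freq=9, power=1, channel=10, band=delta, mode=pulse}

Rejected, Accepted, Accepted

The common property of the 'Accepted' items is: power ≤ 2 AND freq ≥ 4. No 'Rejected' item has it.
{freq=20, power=13, channel=6, band=gamma, mode=pulse}: power = 13, freq = 20 — doesn't qualify, so Rejected. {freq=28, power=1, channel=14, band=delta, mode=burst}: power = 1, freq = 28 — checks out, so Accepted. {freq=9, power=1, channel=10, band=delta, mode=pulse}: power = 1, freq = 9 — checks out, so Accepted.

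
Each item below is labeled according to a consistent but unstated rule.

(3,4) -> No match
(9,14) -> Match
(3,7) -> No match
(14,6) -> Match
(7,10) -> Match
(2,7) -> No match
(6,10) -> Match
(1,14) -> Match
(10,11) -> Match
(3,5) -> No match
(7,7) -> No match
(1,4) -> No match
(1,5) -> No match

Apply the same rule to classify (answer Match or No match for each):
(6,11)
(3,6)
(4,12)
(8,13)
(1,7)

A rule that fits every label: sum ≥ 15 — true of each 'Match' example, false of each 'No match' one.
Match: (6,11), since 6+11 = 17. No match: (3,6), since 3+6 = 9. Match: (4,12), since 4+12 = 16. Match: (8,13), since 8+13 = 21. No match: (1,7), since 1+7 = 8.

Match, No match, Match, Match, No match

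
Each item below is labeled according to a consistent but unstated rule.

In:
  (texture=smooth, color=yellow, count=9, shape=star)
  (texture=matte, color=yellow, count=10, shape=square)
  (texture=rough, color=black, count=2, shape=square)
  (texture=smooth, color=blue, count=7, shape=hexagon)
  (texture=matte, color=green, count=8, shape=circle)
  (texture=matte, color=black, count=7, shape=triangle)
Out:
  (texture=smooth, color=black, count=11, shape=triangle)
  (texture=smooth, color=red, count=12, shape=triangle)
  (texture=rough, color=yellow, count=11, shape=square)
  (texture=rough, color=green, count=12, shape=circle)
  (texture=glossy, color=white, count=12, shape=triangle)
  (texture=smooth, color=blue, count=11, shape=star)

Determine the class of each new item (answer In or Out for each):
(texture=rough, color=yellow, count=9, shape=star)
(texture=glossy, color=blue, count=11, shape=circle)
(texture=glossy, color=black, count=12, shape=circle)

In, Out, Out

The classifier is using: count ≤ 10.
(texture=rough, color=yellow, count=9, shape=star): count = 9 — satisfies this, so In.
(texture=glossy, color=blue, count=11, shape=circle): count = 11 — does not satisfy this, so Out.
(texture=glossy, color=black, count=12, shape=circle): count = 12 — does not satisfy this, so Out.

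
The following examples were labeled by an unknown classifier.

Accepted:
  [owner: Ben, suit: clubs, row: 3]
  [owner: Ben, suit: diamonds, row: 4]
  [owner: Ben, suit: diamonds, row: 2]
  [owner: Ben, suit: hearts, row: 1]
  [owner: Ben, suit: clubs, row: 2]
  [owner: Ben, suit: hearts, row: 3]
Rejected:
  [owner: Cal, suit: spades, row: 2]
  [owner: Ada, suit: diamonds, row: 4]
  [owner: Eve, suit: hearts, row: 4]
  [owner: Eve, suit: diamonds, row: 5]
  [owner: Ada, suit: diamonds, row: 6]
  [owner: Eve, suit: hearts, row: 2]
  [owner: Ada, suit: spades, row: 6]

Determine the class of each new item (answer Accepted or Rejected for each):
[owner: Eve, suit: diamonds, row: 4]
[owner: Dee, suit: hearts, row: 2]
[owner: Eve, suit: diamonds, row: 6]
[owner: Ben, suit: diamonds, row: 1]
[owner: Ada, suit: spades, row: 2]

The rule appears to be: owner is Ben.

Rejected, Rejected, Rejected, Accepted, Rejected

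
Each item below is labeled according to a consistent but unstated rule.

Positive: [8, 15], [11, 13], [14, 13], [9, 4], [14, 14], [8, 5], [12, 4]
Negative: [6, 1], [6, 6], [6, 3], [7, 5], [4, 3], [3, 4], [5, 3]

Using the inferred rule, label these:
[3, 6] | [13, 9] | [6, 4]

Negative, Positive, Negative

Rule: sum ≥ 13. This holds for each 'Positive' example and fails for each 'Negative' one.
[3, 6] — 3+6 = 9, hence Negative. [13, 9] — 13+9 = 22, hence Positive. [6, 4] — 6+4 = 10, hence Negative.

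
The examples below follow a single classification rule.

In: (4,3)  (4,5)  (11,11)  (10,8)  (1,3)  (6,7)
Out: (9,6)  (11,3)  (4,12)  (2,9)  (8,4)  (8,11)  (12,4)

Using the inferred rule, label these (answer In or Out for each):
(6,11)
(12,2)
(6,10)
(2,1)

Out, Out, Out, In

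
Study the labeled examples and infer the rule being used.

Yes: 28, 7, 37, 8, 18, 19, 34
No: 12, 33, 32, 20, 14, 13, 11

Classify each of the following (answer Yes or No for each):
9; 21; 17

Yes, No, Yes

One predicate separates the groups cleanly: digit sum ≥ 7.
9: Yes (digit sum 9).
21: No (digit sum 2+1 = 3).
17: Yes (digit sum 1+7 = 8).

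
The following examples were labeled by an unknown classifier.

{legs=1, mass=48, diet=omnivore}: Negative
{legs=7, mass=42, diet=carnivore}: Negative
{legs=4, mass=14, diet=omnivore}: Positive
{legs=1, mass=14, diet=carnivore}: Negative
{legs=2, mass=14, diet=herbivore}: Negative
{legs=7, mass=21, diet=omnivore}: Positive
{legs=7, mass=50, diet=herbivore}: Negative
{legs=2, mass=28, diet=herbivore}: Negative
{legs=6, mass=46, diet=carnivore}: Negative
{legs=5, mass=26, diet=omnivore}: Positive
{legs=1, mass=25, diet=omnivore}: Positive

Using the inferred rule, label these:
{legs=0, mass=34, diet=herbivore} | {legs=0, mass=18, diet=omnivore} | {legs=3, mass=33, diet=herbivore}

Negative, Positive, Negative

The distinguishing property — diet is omnivore AND mass ≤ 26 — holds for all the 'Positive' cases and none of the 'Negative' cases.
{legs=0, mass=34, diet=herbivore}: Negative (diet is herbivore, mass = 34).
{legs=0, mass=18, diet=omnivore}: Positive (diet is omnivore, mass = 18).
{legs=3, mass=33, diet=herbivore}: Negative (diet is herbivore, mass = 33).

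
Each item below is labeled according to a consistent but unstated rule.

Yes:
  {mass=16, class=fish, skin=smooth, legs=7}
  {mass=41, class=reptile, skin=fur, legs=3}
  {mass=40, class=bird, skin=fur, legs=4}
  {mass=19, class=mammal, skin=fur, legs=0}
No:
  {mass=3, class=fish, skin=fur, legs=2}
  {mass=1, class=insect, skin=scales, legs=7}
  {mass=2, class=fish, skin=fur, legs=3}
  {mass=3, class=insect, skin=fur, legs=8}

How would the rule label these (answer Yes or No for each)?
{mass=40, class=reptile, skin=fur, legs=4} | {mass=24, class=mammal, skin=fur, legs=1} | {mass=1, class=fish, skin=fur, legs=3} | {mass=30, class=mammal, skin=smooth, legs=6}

Yes, Yes, No, Yes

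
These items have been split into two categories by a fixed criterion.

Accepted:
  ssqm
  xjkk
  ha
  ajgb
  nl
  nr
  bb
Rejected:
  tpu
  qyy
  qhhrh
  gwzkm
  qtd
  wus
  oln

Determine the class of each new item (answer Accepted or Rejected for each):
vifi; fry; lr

Accepted, Rejected, Accepted

The pattern is that an item is 'Accepted' exactly when: even length.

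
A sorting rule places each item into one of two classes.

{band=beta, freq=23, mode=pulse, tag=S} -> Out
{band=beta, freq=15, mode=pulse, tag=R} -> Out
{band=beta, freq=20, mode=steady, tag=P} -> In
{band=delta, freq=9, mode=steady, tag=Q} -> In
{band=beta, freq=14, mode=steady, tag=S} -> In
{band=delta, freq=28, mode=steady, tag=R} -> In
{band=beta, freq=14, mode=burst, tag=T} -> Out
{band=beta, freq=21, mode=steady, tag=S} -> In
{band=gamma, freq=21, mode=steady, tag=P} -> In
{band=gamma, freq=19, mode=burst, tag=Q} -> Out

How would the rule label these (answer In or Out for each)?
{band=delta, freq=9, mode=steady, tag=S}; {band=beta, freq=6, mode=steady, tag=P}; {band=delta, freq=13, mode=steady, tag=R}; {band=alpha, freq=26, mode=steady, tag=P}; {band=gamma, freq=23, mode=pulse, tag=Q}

In, In, In, In, Out

Looking at the examples, the only property every 'In' case has and every 'Out' case lacks is: mode is steady.
{band=delta, freq=9, mode=steady, tag=S}: mode is steady, checks out → In. {band=beta, freq=6, mode=steady, tag=P}: mode is steady, checks out → In. {band=delta, freq=13, mode=steady, tag=R}: mode is steady, checks out → In. {band=alpha, freq=26, mode=steady, tag=P}: mode is steady, checks out → In. {band=gamma, freq=23, mode=pulse, tag=Q}: mode is pulse, does not pass → Out.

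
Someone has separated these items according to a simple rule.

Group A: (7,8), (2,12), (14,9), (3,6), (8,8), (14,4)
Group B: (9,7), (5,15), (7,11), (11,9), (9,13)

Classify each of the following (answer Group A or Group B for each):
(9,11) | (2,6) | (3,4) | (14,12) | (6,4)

Group B, Group A, Group A, Group A, Group A

The common property of the 'Group A' items is: product is even. No 'Group B' item has it.
(9,11) → 9·11 = 99 → Group B.
(2,6) → 2·6 = 12 → Group A.
(3,4) → 3·4 = 12 → Group A.
(14,12) → 14·12 = 168 → Group A.
(6,4) → 6·4 = 24 → Group A.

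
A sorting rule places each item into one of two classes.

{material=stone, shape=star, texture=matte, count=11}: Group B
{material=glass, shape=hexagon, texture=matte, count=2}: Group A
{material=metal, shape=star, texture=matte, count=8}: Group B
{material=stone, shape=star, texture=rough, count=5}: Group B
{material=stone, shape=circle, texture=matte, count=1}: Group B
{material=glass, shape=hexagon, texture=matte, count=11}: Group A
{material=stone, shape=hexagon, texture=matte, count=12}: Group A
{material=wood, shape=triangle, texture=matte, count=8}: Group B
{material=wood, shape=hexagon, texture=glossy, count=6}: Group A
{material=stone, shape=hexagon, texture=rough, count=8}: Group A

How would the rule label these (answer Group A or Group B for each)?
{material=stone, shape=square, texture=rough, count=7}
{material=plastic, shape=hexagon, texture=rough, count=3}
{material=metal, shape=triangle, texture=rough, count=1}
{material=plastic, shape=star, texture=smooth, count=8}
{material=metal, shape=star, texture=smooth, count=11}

All 'Group A' examples share one property — shape is hexagon — and every 'Group B' example lacks it.

Group B, Group A, Group B, Group B, Group B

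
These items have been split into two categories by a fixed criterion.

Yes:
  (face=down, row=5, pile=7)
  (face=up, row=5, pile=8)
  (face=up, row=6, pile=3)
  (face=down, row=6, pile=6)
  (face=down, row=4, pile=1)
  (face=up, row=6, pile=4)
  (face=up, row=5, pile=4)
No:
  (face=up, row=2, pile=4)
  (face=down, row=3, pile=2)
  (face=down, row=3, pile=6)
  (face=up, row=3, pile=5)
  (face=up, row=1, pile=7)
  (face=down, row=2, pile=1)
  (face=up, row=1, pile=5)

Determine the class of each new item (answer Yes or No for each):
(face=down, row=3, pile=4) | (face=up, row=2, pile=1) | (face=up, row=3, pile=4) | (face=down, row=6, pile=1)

The rule appears to be: row ≥ 4.
(face=down, row=3, pile=4) → row = 3 → No. (face=up, row=2, pile=1) → row = 2 → No. (face=up, row=3, pile=4) → row = 3 → No. (face=down, row=6, pile=1) → row = 6 → Yes.

No, No, No, Yes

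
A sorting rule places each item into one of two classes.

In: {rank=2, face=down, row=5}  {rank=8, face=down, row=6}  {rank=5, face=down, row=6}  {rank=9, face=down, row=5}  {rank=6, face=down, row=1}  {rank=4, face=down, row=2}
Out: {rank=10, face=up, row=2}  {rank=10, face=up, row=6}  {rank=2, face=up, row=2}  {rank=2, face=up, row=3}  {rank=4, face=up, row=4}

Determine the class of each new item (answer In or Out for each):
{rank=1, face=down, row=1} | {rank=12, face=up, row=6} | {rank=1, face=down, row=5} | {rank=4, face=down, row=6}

One predicate separates the groups cleanly: face is down.

In, Out, In, In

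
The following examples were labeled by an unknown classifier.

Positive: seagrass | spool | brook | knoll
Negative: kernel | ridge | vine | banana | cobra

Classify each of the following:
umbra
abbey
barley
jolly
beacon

Rule: has a double letter. This holds for each 'Positive' example and fails for each 'Negative' one.
Negative: umbra, since no doubled letter.
Positive: abbey, since 'bb' doubled.
Negative: barley, since no doubled letter.
Positive: jolly, since 'll' doubled.
Negative: beacon, since no doubled letter.

Negative, Positive, Negative, Positive, Negative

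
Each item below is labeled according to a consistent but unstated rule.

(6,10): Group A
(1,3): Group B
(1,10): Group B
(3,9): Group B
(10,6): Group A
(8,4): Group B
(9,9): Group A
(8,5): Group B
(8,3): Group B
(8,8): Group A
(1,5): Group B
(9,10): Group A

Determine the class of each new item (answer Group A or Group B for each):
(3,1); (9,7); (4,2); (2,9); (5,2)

Group B, Group A, Group B, Group B, Group B

All 'Group A' examples share one property — sum ≥ 16 — and every 'Group B' example lacks it.
Group B: (3,1), since 3+1 = 4. Group A: (9,7), since 9+7 = 16. Group B: (4,2), since 4+2 = 6. Group B: (2,9), since 2+9 = 11. Group B: (5,2), since 5+2 = 7.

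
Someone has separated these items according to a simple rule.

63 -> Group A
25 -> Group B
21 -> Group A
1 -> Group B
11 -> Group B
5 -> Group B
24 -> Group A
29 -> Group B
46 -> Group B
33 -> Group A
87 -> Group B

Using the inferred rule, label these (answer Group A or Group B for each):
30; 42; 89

Group A, Group A, Group B

One predicate separates the groups cleanly: multiple of 3 AND at most 63.
30: 30 = 3·10, 30 ≤ 63 — qualifies, so Group A. 42: 42 = 3·14, 42 ≤ 63 — qualifies, so Group A. 89: 89 = 3·29 + 2, 89 > 63 — fails the rule, so Group B.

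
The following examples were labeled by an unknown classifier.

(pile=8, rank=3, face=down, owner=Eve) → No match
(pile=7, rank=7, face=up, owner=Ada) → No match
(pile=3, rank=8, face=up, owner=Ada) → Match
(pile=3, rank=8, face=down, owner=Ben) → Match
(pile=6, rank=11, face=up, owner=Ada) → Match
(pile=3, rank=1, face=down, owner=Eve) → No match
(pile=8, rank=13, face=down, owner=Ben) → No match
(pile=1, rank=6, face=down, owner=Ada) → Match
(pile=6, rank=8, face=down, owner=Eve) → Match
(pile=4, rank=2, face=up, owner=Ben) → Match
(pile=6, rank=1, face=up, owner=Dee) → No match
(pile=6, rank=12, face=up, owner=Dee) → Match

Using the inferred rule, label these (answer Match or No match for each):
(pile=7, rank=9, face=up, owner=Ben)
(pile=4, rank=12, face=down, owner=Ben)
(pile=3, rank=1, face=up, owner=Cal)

The rule appears to be: pile ≤ 6 AND rank ≥ 2.

No match, Match, No match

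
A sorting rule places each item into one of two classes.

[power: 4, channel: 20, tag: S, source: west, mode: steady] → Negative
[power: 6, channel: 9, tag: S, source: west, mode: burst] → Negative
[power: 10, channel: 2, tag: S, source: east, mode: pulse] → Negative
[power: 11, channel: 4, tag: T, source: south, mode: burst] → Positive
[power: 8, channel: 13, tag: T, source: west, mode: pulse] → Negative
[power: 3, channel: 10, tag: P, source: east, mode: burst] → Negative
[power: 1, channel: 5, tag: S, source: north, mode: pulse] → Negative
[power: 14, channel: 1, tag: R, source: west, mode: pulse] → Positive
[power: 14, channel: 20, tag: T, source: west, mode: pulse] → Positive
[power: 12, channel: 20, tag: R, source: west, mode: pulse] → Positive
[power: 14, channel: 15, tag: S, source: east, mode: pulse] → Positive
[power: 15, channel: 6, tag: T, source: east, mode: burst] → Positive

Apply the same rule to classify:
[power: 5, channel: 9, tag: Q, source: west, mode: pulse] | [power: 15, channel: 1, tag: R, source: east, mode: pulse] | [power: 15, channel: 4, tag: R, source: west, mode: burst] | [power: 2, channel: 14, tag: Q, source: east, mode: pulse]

Negative, Positive, Positive, Negative

The rule appears to be: power ≥ 11.
[power: 5, channel: 9, tag: Q, source: west, mode: pulse] → power = 5 → Negative.
[power: 15, channel: 1, tag: R, source: east, mode: pulse] → power = 15 → Positive.
[power: 15, channel: 4, tag: R, source: west, mode: burst] → power = 15 → Positive.
[power: 2, channel: 14, tag: Q, source: east, mode: pulse] → power = 2 → Negative.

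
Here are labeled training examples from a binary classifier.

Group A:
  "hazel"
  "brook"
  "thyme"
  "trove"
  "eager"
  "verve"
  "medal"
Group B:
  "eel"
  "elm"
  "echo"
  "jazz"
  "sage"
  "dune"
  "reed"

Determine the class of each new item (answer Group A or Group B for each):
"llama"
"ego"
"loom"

The distinguishing property — length 5 — holds for all the 'Group A' cases and none of the 'Group B' cases.
"llama" → length 5 → Group A.
"ego" → length 3 → Group B.
"loom" → length 4 → Group B.

Group A, Group B, Group B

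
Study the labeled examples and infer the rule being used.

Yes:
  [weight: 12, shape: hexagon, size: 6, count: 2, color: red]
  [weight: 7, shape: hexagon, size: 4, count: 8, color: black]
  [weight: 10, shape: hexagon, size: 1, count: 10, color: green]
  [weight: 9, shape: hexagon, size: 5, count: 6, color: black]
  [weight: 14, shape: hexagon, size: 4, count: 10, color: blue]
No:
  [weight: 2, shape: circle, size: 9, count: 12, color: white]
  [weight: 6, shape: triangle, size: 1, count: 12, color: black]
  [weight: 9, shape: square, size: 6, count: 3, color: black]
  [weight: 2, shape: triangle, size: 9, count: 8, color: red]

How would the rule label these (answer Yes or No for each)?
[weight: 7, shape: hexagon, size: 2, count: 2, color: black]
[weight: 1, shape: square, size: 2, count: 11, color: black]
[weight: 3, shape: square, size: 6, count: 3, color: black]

Yes, No, No

The common property of the 'Yes' items is: shape is hexagon. No 'No' item has it.
[weight: 7, shape: hexagon, size: 2, count: 2, color: black]: shape is hexagon, matches → Yes.
[weight: 1, shape: square, size: 2, count: 11, color: black]: shape is square, doesn't qualify → No.
[weight: 3, shape: square, size: 6, count: 3, color: black]: shape is square, doesn't qualify → No.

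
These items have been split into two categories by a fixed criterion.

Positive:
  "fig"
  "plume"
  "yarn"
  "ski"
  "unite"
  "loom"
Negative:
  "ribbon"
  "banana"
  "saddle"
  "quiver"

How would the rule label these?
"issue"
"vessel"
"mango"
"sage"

Positive, Negative, Positive, Positive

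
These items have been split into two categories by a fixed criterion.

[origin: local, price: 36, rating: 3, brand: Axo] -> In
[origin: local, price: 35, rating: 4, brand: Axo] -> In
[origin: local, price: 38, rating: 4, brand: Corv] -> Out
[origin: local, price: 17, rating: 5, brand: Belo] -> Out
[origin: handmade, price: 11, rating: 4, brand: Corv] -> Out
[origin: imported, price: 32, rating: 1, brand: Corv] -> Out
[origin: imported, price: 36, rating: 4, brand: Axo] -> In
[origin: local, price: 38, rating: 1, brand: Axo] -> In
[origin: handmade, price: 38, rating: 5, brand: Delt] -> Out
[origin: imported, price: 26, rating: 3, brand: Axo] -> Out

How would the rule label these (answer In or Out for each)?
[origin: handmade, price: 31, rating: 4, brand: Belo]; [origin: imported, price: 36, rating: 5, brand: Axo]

The common property of the 'In' items is: brand is Axo AND price ≥ 32. No 'Out' item has it.
[origin: handmade, price: 31, rating: 4, brand: Belo]: Out (brand is Belo, price = 31).
[origin: imported, price: 36, rating: 5, brand: Axo]: In (brand is Axo, price = 36).

Out, In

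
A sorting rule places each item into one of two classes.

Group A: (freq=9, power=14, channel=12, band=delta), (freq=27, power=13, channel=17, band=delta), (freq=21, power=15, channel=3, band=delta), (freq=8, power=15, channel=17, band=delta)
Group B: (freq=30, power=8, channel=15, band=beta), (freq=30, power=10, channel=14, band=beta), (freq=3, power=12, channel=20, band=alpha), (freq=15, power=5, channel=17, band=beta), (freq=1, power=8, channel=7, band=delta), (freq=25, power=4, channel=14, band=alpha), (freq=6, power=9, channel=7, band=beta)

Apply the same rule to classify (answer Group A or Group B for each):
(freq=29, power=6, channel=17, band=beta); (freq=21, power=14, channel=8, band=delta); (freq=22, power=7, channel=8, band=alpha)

Group B, Group A, Group B

The pattern is that an item is 'Group A' exactly when: power ≥ 13.
(freq=29, power=6, channel=17, band=beta): power = 6, fails this test → Group B.
(freq=21, power=14, channel=8, band=delta): power = 14, satisfies this → Group A.
(freq=22, power=7, channel=8, band=alpha): power = 7, fails this test → Group B.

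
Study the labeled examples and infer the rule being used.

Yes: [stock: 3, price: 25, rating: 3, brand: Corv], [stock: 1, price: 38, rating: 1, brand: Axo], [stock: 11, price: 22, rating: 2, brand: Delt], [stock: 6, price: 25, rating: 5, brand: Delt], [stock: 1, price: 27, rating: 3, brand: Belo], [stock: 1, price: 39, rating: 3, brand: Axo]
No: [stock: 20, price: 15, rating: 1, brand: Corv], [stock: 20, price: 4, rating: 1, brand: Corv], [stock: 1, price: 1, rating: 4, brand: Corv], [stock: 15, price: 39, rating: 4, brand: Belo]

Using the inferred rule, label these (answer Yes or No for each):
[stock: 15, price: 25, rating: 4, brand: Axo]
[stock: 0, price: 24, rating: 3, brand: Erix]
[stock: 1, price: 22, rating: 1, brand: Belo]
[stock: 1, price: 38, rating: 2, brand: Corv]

The common property of the 'Yes' items is: stock ≤ 11 AND price ≥ 4. No 'No' item has it.
[stock: 15, price: 25, rating: 4, brand: Axo] — stock = 15, price = 25, hence No.
[stock: 0, price: 24, rating: 3, brand: Erix] — stock = 0, price = 24, hence Yes.
[stock: 1, price: 22, rating: 1, brand: Belo] — stock = 1, price = 22, hence Yes.
[stock: 1, price: 38, rating: 2, brand: Corv] — stock = 1, price = 38, hence Yes.

No, Yes, Yes, Yes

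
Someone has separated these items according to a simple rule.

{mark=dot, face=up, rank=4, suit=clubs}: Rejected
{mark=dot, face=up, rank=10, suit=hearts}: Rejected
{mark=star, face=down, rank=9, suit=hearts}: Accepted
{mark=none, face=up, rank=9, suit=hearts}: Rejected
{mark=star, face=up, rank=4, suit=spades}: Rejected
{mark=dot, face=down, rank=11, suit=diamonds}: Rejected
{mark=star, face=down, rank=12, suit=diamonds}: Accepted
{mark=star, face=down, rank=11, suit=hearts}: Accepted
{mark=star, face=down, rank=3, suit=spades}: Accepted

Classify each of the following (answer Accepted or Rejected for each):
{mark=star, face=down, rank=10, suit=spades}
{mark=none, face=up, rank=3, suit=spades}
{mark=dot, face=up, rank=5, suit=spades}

Accepted, Rejected, Rejected

One predicate separates the groups cleanly: face is down AND mark is star.
{mark=star, face=down, rank=10, suit=spades}: face is down, mark is star — checks out, so Accepted.
{mark=none, face=up, rank=3, suit=spades}: face is up, mark is none — does not satisfy this, so Rejected.
{mark=dot, face=up, rank=5, suit=spades}: face is up, mark is dot — does not satisfy this, so Rejected.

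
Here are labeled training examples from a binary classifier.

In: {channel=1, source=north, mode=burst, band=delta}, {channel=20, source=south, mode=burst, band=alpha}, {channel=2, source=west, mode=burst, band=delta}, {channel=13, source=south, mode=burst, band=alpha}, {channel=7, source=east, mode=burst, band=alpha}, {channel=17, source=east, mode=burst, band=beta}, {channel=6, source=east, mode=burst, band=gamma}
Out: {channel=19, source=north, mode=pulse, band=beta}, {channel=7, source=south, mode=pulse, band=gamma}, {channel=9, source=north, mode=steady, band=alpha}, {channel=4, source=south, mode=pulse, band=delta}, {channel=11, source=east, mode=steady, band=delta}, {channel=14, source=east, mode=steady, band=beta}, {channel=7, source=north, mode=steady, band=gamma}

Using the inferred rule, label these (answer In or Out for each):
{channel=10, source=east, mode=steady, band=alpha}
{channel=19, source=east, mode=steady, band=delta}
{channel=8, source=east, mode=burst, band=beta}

Out, Out, In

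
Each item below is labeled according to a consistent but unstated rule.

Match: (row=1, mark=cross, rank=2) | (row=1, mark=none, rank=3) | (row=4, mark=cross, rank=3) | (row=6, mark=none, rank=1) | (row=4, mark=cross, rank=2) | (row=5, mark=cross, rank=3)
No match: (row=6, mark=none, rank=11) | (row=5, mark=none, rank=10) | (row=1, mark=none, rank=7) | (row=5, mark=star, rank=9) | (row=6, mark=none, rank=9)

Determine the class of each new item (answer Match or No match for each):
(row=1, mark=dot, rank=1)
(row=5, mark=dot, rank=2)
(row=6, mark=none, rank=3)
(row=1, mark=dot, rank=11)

Match, Match, Match, No match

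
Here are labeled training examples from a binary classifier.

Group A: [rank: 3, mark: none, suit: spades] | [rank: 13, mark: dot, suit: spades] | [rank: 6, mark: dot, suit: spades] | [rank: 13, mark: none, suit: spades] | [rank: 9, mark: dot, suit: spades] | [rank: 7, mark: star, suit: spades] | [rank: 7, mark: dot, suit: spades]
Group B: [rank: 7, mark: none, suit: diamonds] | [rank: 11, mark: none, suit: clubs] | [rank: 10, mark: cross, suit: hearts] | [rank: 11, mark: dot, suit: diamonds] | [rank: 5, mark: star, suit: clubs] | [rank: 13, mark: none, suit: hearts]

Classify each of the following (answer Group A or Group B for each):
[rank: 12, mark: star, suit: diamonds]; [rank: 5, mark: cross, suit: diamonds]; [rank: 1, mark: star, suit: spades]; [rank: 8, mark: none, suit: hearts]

The classifier is using: suit is spades.
[rank: 12, mark: star, suit: diamonds]: suit is diamonds — doesn't match, so Group B.
[rank: 5, mark: cross, suit: diamonds]: suit is diamonds — doesn't match, so Group B.
[rank: 1, mark: star, suit: spades]: suit is spades — has this property, so Group A.
[rank: 8, mark: none, suit: hearts]: suit is hearts — doesn't match, so Group B.

Group B, Group B, Group A, Group B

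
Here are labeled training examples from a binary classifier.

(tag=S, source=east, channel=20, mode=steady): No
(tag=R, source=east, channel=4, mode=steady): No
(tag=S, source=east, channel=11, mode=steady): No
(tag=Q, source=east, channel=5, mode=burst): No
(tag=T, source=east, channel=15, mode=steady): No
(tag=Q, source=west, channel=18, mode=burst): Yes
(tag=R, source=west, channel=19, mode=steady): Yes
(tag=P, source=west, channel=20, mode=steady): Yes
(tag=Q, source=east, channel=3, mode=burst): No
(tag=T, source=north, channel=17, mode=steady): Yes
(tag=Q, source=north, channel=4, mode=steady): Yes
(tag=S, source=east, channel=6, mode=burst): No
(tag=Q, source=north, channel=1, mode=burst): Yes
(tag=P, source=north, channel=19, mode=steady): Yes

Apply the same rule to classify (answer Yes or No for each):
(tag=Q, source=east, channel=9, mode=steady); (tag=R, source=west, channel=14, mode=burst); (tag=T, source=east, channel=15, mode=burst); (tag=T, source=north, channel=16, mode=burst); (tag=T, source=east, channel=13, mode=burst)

The classifier is using: source is not east.
(tag=Q, source=east, channel=9, mode=steady) — source is east, hence No. (tag=R, source=west, channel=14, mode=burst) — source is west, hence Yes. (tag=T, source=east, channel=15, mode=burst) — source is east, hence No. (tag=T, source=north, channel=16, mode=burst) — source is north, hence Yes. (tag=T, source=east, channel=13, mode=burst) — source is east, hence No.

No, Yes, No, Yes, No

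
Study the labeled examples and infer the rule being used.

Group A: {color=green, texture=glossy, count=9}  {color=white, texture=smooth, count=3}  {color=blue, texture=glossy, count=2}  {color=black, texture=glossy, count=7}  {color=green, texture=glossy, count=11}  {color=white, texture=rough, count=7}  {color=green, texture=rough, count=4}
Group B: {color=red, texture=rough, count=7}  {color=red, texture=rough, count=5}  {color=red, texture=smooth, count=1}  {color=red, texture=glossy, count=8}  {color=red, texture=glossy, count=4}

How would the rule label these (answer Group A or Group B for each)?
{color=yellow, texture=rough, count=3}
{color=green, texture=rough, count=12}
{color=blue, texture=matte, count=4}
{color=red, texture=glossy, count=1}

Group A, Group A, Group A, Group B

Comparing the two groups points to one rule — color is not red.
{color=yellow, texture=rough, count=3}: color is yellow — matches, so Group A.
{color=green, texture=rough, count=12}: color is green — matches, so Group A.
{color=blue, texture=matte, count=4}: color is blue — matches, so Group A.
{color=red, texture=glossy, count=1}: color is red — fails the rule, so Group B.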